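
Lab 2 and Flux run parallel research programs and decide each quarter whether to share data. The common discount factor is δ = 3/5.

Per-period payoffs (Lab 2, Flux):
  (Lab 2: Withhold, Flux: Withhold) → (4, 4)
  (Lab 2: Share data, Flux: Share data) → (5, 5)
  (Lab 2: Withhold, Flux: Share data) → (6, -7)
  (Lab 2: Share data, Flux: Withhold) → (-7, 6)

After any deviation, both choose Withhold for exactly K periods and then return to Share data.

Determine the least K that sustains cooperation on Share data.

3

IC: δ(1−δ^K)/(1−δ) ≥ (6−5)/(5−4) = 1.
With δ = 3/5: need 1 − δ^K ≥ 1·(1−3/5)/(3/5), i.e. δ^K ≤ 0.3333.
Since (3/5)^2 = 0.3600 and (3/5)^3 = 0.2160, the smallest such K is 3.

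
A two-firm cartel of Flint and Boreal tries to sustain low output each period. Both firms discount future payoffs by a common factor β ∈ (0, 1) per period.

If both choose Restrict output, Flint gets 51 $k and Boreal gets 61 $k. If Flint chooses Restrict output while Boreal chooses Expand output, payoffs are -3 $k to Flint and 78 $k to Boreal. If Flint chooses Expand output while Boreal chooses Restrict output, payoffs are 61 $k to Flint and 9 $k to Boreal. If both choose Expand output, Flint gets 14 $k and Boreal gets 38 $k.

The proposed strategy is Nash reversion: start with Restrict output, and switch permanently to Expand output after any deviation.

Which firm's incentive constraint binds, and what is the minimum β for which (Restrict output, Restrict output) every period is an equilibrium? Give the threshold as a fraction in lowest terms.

Flint: cooperation gives 51 each period; deviation gives 61 once then 14 forever.
  51/(1−β) ≥ 61 + 14β/(1−β) ⇒ β ≥ 10/47.
Boreal: cooperation gives 61 each period; deviation gives 78 once then 38 forever.
  β ≥ 17/40.
Both must hold, so the binding constraint is Boreal's: β ≥ 17/40.

Boreal; β ≥ 17/40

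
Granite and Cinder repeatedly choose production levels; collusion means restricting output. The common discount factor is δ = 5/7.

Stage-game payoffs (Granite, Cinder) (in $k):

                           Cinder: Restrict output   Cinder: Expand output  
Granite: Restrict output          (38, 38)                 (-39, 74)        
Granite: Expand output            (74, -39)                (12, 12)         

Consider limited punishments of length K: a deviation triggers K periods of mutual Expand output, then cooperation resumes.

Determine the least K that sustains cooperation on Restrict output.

No profitable deviation requires (38−12)(δ+…+δ^K) ≥ 74−38, i.e. δ+…+δ^K ≥ 18/13 ≈ 1.3846.
With δ = 5/7, the partial sums are K=1: 0.7143, K=2: 1.2245, K=3: 1.5889.
K = 3 is the first length at which the sum reaches 1.3846.

3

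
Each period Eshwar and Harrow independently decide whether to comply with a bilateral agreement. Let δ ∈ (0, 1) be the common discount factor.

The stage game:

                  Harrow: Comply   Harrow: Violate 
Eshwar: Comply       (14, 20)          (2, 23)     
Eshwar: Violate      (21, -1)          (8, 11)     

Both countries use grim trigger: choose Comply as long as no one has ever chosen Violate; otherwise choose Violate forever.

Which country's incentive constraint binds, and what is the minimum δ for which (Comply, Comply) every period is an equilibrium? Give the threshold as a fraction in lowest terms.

Eshwar: cooperation gives 14 each period; deviation gives 21 once then 8 forever.
  14/(1−δ) ≥ 21 + 8δ/(1−δ) ⇒ δ ≥ 7/13.
Harrow: cooperation gives 20 each period; deviation gives 23 once then 11 forever.
  δ ≥ 3/12 = 1/4.
Both must hold, so the binding constraint is Eshwar's: δ ≥ 7/13.

Eshwar; δ ≥ 7/13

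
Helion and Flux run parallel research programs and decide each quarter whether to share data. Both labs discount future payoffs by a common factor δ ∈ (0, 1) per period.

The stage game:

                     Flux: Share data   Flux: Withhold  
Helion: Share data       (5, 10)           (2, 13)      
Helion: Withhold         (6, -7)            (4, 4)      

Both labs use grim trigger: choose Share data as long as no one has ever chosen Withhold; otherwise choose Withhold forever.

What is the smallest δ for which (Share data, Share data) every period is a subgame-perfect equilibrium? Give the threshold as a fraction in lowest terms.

For Helion: deviation gain 6−5 = 1, per-period punishment loss 5−4 = 1. IC gives δ ≥ 1/2.
For Flux: gain 3, loss 6 per period, so δ ≥ 3/9 = 1/3.
The tighter constraint is Helion's, so cooperation needs δ ≥ 1/2.

1/2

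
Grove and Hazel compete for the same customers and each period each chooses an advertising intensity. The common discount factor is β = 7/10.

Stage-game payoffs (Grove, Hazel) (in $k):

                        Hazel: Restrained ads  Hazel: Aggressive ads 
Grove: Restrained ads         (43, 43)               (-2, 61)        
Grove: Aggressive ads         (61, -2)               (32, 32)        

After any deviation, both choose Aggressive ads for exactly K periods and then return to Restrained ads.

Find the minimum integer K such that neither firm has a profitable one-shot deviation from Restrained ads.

Need Σ_{k=1}^{K} β^k ≥ (61−43)/(43−32) = 1.6364 at β = 7/10.
At K = 3 the sum is 1.5330 < 1.6364; at K = 4 it is 1.7731 ≥ 1.6364.
So the minimum punishment length is K = 4.

4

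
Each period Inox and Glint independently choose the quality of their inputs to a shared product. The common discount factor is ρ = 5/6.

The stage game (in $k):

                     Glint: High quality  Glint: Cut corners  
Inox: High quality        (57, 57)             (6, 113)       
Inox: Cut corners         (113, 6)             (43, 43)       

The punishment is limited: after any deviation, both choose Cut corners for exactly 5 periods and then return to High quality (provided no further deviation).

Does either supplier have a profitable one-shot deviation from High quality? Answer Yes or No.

Comparing payoff streams over the 6 periods until play realigns: cooperate → 57(1+ρ+…+ρ^5); deviate → 113 + 43(ρ+…+ρ^5).
Cooperation is sustained iff (57−43)(ρ+…+ρ^5) ≥ 113−57.
ρ+…+ρ^5 = 5/6·(1−(5/6)^5)/(1−5/6) = 2.9906, and (113−57)/(57−43) = 4.0000.
2.9906 < 4.0000, so cooperation is not sustainable.

Yes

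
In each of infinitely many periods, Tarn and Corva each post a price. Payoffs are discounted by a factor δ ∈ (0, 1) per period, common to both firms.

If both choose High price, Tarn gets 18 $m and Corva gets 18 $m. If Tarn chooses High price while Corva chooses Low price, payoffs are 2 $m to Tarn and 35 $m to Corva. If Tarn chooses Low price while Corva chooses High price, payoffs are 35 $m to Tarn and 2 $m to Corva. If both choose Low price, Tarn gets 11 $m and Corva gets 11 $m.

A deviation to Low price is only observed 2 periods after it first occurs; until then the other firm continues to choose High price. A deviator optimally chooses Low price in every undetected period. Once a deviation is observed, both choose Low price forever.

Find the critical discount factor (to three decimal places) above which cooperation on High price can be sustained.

0.842

Deviating for the 2 undetected periods gains 35−18 = 17 per period over cooperation, then loses 18−11 = 7 per period forever once punishment starts.
Gain: 17(1 + δ + … + δ^1); loss: 7·δ^2/(1−δ).
No profitable deviation ⇔ 17(1−δ^2) ≤ 7·δ^2, i.e. δ^2 ≥ 17/(17+7) = 17/24.
Hence δ ≥ (17/24)^(1/2) ≈ 0.842.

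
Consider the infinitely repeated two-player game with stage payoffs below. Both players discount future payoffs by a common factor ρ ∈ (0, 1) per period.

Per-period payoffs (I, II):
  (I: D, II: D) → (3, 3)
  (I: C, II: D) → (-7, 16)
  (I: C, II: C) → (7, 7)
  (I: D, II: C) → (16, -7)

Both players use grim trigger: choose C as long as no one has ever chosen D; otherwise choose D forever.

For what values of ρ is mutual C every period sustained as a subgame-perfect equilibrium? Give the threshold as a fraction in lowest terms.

9/13

7/(1−ρ) ≥ 16 + 3ρ/(1−ρ)
7 ≥ 16 − 13ρ
ρ ≥ 9/13.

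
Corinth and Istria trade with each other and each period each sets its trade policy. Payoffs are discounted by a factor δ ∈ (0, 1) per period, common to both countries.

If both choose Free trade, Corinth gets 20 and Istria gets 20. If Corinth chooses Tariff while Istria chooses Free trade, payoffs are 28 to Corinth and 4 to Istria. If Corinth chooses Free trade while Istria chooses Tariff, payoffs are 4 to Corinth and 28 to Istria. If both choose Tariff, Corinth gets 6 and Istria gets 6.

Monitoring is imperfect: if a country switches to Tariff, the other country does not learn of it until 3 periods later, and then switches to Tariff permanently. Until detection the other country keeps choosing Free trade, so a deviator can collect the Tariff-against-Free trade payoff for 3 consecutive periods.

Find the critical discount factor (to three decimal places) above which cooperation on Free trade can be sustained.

A deviator earns 28 for 3 periods, then 6 forever; cooperating earns 20 forever. Multiplying the IC by (1−δ):
20 ≥ 28(1−δ^3) + 6δ^3, so 22·δ^3 ≥ 8 and δ^3 ≥ 4/11.
δ ≥ (4/11)^(1/3) ≈ 0.714.

0.714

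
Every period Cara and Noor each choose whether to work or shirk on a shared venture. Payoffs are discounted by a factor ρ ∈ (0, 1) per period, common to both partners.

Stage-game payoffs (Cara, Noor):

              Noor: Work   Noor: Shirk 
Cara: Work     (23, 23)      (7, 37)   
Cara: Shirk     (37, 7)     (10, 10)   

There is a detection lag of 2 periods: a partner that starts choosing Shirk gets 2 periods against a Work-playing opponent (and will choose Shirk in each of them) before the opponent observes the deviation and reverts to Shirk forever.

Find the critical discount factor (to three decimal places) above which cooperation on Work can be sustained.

A deviator earns 37 for 2 periods, then 10 forever; cooperating earns 23 forever. Multiplying the IC by (1−ρ):
23 ≥ 37(1−ρ^2) + 10ρ^2, so 27·ρ^2 ≥ 14 and ρ^2 ≥ 14/27.
ρ ≥ (14/27)^(1/2) ≈ 0.720.

0.720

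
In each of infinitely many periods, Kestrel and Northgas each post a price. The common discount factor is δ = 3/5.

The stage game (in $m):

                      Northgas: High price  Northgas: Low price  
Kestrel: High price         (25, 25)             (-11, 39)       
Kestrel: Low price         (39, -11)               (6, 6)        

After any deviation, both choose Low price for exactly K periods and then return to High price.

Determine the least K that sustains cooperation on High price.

IC: δ(1−δ^K)/(1−δ) ≥ (39−25)/(25−6) = 14/19.
With δ = 3/5: need 1 − δ^K ≥ 14/19·(1−3/5)/(3/5), i.e. δ^K ≤ 0.5088.
Since (3/5)^1 = 0.6000 and (3/5)^2 = 0.3600, the smallest such K is 2.

2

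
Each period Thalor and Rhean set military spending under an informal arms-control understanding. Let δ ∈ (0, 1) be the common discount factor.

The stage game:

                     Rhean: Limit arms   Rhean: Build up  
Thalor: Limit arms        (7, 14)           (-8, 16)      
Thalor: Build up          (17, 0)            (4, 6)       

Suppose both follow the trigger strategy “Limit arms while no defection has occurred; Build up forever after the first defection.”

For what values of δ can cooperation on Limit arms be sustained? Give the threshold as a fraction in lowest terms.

10/13

For Thalor: deviation gain 17−7 = 10, per-period punishment loss 7−4 = 3. IC gives δ ≥ 10/13.
For Rhean: gain 2, loss 8 per period, so δ ≥ 2/10 = 1/5.
The tighter constraint is Thalor's, so cooperation needs δ ≥ 10/13.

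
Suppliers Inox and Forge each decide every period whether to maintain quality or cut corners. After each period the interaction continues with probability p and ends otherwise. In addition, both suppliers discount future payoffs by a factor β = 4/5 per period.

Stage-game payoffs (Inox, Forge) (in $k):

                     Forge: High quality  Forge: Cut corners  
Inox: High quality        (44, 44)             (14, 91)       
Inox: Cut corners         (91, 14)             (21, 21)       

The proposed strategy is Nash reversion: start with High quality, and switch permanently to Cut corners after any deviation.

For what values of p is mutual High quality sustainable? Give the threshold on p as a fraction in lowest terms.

47/56

With continuation probability p and discount β, the effective per-period discount factor is βp.
Grim-trigger IC: βp ≥ (91−44)/(91−21) = 47/70.
So p ≥ (47/70)/(4/5) = 47/56.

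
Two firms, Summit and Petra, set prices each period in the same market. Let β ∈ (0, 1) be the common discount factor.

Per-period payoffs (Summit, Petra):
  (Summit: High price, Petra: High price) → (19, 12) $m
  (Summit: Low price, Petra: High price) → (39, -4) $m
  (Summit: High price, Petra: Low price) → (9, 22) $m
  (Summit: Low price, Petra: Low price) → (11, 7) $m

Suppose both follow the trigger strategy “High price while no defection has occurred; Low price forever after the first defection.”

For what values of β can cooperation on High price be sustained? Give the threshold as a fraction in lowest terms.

5/7

For Summit: deviation gain 39−19 = 20, per-period punishment loss 19−11 = 8. IC gives β ≥ 20/28 = 5/7.
For Petra: gain 10, loss 5 per period, so β ≥ 10/15 = 2/3.
The tighter constraint is Summit's, so cooperation needs β ≥ 5/7.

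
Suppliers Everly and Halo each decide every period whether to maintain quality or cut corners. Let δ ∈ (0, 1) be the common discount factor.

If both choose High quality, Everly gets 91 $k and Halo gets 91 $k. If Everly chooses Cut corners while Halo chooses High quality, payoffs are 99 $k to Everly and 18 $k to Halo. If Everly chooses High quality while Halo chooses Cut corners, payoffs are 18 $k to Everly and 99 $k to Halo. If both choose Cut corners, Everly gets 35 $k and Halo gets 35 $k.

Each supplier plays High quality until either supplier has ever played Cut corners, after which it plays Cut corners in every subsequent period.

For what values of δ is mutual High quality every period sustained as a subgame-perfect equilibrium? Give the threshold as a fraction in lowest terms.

91/(1−δ) ≥ 99 + 35δ/(1−δ)
91 ≥ 99 − 64δ
δ ≥ 8/64 = 1/8.

1/8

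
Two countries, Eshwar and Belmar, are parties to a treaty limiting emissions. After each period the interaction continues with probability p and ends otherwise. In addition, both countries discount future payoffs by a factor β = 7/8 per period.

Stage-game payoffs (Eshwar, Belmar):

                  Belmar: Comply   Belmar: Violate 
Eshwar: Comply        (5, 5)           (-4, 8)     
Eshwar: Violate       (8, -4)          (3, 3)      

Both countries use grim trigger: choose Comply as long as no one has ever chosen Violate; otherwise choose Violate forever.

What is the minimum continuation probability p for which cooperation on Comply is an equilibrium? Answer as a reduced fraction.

24/35

With continuation probability p and discount β, the effective per-period discount factor is βp.
Grim-trigger IC: βp ≥ (8−5)/(8−3) = 3/5.
So p ≥ (3/5)/(7/8) = 24/35.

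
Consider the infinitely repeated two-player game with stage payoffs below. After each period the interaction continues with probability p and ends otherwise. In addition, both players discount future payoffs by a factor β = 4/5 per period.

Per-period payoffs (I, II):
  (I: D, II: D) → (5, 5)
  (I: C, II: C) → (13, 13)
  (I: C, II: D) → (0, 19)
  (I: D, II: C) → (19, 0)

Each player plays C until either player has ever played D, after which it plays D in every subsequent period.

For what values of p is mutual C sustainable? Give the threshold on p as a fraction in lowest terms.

15/28

Expected continuation weight on next period's payoff is β·p = 4/5·p, which plays the role of the discount factor.
Cooperation requires 4/5·p ≥ (19−13)/(19−5) = 3/7, hence p ≥ 15/28.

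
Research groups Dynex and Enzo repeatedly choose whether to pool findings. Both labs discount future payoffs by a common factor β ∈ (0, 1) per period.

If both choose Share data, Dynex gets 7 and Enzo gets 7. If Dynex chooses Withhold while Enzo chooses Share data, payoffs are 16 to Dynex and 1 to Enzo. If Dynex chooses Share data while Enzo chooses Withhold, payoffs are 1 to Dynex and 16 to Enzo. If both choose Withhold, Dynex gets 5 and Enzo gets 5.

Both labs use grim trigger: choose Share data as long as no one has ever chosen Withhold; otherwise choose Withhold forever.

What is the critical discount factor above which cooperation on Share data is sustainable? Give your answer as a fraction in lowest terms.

9/11

Cooperation forever yields 7 each period: 7/(1−β).
Deviating yields 16 once, then 5 forever: 16 + 5β/(1−β).
No profitable deviation requires 7/(1−β) ≥ 16 + 5β/(1−β).
Multiplying by (1−β): 7 ≥ 16(1−β) + 5β = 16 − 11β.
So 11β ≥ 9, i.e. β ≥ 9/11.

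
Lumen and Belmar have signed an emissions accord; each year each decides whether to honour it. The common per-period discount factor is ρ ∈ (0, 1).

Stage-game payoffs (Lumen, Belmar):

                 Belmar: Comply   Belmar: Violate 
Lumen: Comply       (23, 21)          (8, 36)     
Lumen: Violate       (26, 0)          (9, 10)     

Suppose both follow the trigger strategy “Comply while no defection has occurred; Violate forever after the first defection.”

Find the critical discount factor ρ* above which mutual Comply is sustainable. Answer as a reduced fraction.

15/26

Lumen: cooperation gives 23 each period; deviation gives 26 once then 9 forever.
  23/(1−ρ) ≥ 26 + 9ρ/(1−ρ) ⇒ ρ ≥ 3/17.
Belmar: cooperation gives 21 each period; deviation gives 36 once then 10 forever.
  ρ ≥ 15/26.
Both must hold, so the binding constraint is Belmar's: ρ ≥ 15/26.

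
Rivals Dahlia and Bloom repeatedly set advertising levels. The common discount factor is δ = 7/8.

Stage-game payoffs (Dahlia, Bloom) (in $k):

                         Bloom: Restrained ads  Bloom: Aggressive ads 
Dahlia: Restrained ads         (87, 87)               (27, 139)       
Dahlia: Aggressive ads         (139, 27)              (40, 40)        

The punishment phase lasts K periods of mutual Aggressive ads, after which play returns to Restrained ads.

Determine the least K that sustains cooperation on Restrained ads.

Need Σ_{k=1}^{K} δ^k ≥ (139−87)/(87−40) = 1.1064 at δ = 7/8.
At K = 1 the sum is 0.8750 < 1.1064; at K = 2 it is 1.6406 ≥ 1.1064.
So the minimum punishment length is K = 2.

2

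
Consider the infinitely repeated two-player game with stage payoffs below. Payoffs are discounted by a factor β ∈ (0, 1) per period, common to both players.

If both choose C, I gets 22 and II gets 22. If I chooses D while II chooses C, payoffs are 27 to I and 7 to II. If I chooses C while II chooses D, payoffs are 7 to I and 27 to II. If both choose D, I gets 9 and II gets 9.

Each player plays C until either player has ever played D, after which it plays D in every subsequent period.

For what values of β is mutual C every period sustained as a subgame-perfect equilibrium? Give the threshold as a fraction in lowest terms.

5/18

Cooperation forever yields 22 each period: 22/(1−β).
Deviating yields 27 once, then 9 forever: 27 + 9β/(1−β).
No profitable deviation requires 22/(1−β) ≥ 27 + 9β/(1−β).
Multiplying by (1−β): 22 ≥ 27(1−β) + 9β = 27 − 18β.
So 18β ≥ 5, i.e. β ≥ 5/18.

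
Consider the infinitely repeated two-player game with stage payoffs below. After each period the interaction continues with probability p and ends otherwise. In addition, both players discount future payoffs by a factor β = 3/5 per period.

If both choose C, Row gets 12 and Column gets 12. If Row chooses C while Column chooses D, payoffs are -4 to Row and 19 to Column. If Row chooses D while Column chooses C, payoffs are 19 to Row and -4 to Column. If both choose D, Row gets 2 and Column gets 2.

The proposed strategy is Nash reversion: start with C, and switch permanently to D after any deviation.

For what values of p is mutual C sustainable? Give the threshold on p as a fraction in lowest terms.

35/51

Expected continuation weight on next period's payoff is β·p = 3/5·p, which plays the role of the discount factor.
Cooperation requires 3/5·p ≥ (19−12)/(19−2) = 7/17, hence p ≥ 35/51.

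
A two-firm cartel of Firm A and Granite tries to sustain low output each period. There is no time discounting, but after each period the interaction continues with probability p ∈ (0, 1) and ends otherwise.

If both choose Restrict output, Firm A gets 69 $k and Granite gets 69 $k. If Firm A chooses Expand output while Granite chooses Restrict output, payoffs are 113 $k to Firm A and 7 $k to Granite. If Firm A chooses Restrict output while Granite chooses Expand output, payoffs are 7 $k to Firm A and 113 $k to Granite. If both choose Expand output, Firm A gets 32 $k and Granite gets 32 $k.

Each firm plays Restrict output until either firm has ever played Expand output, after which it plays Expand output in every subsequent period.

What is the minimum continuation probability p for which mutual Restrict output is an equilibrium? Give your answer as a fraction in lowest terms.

44/81

With no time discounting, the continuation probability p plays the role of the discount factor.
Grim-trigger IC: 69/(1−p) ≥ 113 + 32p/(1−p) ⇒ p ≥ (113−69)/(113−32) = 44/81.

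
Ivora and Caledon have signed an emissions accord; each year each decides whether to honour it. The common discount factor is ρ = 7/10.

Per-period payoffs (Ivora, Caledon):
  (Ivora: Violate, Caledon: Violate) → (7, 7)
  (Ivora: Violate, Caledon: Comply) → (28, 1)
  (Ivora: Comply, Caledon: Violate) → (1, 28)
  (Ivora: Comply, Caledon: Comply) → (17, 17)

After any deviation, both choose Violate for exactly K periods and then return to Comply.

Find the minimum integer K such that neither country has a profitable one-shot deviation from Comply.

2

No profitable deviation requires (17−7)(ρ+…+ρ^K) ≥ 28−17, i.e. ρ+…+ρ^K ≥ 11/10 ≈ 1.1000.
With ρ = 7/10, the partial sums are K=1: 0.7000, K=2: 1.1900.
K = 2 is the first length at which the sum reaches 1.1000.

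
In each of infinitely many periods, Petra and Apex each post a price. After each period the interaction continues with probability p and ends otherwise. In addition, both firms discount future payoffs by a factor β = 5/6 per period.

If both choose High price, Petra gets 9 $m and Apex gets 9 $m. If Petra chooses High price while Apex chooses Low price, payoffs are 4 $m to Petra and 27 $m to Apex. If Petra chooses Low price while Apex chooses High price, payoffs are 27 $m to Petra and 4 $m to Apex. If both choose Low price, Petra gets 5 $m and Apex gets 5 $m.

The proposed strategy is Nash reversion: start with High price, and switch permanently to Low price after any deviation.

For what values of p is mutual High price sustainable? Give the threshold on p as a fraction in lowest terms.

With continuation probability p and discount β, the effective per-period discount factor is βp.
Grim-trigger IC: βp ≥ (27−9)/(27−5) = 9/11.
So p ≥ (9/11)/(5/6) = 54/55.

54/55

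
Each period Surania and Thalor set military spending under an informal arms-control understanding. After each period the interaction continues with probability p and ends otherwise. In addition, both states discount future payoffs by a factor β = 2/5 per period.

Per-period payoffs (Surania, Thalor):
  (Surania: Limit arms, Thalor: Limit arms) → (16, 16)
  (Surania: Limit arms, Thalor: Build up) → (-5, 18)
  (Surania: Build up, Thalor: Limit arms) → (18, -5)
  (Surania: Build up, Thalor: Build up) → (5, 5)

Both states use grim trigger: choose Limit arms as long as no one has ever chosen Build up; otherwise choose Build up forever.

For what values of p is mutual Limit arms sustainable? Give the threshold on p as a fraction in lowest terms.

5/13

With continuation probability p and discount β, the effective per-period discount factor is βp.
Grim-trigger IC: βp ≥ (18−16)/(18−5) = 2/13.
So p ≥ (2/13)/(2/5) = 5/13.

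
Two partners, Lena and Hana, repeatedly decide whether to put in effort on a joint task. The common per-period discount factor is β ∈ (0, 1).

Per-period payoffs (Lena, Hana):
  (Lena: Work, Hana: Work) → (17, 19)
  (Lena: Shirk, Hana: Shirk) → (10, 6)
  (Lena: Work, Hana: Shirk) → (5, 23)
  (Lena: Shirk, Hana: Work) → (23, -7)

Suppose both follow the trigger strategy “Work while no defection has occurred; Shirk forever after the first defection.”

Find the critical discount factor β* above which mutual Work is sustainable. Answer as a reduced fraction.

Lena: cooperation gives 17 each period; deviation gives 23 once then 10 forever.
  17/(1−β) ≥ 23 + 10β/(1−β) ⇒ β ≥ 6/13.
Hana: cooperation gives 19 each period; deviation gives 23 once then 6 forever.
  β ≥ 4/17.
Both must hold, so the binding constraint is Lena's: β ≥ 6/13.

6/13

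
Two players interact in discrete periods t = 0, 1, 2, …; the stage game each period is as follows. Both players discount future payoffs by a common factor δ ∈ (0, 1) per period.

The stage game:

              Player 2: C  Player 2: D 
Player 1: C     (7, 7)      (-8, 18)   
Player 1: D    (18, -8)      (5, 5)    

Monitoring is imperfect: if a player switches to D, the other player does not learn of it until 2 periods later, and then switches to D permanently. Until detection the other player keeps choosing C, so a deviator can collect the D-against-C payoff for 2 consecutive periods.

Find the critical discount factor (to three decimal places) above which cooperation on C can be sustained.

A deviator earns 18 for 2 periods, then 5 forever; cooperating earns 7 forever. Multiplying the IC by (1−δ):
7 ≥ 18(1−δ^2) + 5δ^2, so 13·δ^2 ≥ 11 and δ^2 ≥ 11/13.
δ ≥ (11/13)^(1/2) ≈ 0.920.

0.920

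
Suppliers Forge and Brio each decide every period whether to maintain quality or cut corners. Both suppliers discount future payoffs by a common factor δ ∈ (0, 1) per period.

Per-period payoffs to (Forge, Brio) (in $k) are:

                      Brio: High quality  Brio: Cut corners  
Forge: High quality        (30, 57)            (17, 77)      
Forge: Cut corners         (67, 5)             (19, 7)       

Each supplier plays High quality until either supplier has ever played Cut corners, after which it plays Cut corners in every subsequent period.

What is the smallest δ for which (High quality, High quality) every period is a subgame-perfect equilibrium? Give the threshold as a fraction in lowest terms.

Forge: cooperation gives 30 each period; deviation gives 67 once then 19 forever.
  30/(1−δ) ≥ 67 + 19δ/(1−δ) ⇒ δ ≥ 37/48.
Brio: cooperation gives 57 each period; deviation gives 77 once then 7 forever.
  δ ≥ 20/70 = 2/7.
Both must hold, so the binding constraint is Forge's: δ ≥ 37/48.

37/48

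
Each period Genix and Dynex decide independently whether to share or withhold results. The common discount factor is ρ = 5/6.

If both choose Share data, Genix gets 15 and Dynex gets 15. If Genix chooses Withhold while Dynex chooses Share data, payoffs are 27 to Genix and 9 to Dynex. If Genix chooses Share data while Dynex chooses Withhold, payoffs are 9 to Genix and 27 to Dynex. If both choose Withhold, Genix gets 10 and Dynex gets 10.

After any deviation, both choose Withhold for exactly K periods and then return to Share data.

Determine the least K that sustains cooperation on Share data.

4

Need Σ_{k=1}^{K} ρ^k ≥ (27−15)/(15−10) = 2.4000 at ρ = 5/6.
At K = 3 the sum is 2.1065 < 2.4000; at K = 4 it is 2.5887 ≥ 2.4000.
So the minimum punishment length is K = 4.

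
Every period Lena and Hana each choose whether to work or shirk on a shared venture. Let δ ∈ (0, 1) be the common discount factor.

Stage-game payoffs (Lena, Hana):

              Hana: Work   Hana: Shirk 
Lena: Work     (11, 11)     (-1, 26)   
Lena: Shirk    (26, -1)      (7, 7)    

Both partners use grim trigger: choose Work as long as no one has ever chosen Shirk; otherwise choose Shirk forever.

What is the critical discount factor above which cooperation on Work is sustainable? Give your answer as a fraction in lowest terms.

Cooperation forever yields 11 each period: 11/(1−δ).
Deviating yields 26 once, then 7 forever: 26 + 7δ/(1−δ).
No profitable deviation requires 11/(1−δ) ≥ 26 + 7δ/(1−δ).
Multiplying by (1−δ): 11 ≥ 26(1−δ) + 7δ = 26 − 19δ.
So 19δ ≥ 15, i.e. δ ≥ 15/19.

15/19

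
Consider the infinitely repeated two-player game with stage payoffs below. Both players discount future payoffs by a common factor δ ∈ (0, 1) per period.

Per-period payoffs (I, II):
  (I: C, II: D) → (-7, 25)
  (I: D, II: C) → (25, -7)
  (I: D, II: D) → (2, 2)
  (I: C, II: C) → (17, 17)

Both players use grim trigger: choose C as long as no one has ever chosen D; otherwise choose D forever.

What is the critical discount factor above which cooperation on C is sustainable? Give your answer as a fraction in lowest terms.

Under grim trigger the critical discount factor is (T−C)/(T−P) with T = 25, C = 17, P = 2.
δ* = (25−17)/(25−2) = 8/23.

8/23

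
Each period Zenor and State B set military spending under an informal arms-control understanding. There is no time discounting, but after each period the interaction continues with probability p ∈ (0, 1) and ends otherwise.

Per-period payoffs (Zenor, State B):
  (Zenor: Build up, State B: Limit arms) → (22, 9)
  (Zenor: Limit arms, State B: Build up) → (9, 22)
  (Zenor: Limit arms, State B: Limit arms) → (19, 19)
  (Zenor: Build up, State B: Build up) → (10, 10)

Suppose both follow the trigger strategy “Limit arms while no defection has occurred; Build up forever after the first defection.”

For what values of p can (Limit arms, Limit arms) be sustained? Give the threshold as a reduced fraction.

1/4

Expected cooperation value is 19 + p·19 + p²·19 + … = 19/(1−p); deviation gives 22 + p·10/(1−p).
19 ≥ 22(1−p) + 10p ⇒ 12p ≥ 3 ⇒ p ≥ 3/12 = 1/4.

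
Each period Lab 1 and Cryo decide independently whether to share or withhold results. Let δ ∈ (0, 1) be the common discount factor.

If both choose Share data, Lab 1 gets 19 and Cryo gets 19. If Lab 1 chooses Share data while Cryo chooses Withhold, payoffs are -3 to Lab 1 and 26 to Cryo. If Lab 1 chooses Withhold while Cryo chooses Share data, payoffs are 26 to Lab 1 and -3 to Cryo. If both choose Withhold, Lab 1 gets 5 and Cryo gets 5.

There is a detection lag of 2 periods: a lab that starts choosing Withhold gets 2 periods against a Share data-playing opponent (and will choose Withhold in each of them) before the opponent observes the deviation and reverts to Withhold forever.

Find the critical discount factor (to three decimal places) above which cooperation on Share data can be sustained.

0.577

A deviator earns 26 for 2 periods, then 5 forever; cooperating earns 19 forever. Multiplying the IC by (1−δ):
19 ≥ 26(1−δ^2) + 5δ^2, so 21·δ^2 ≥ 7 and δ^2 ≥ 1/3.
δ ≥ (1/3)^(1/2) ≈ 0.577.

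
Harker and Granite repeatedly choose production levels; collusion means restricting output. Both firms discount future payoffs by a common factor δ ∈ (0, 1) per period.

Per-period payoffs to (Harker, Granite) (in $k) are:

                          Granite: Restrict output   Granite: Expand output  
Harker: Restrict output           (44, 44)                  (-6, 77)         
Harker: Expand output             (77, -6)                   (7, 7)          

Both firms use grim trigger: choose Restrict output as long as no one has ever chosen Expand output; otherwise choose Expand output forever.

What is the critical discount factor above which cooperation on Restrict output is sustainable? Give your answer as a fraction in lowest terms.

Under grim trigger the critical discount factor is (T−C)/(T−P) with T = 77, C = 44, P = 7.
δ* = (77−44)/(77−7) = 33/70.

33/70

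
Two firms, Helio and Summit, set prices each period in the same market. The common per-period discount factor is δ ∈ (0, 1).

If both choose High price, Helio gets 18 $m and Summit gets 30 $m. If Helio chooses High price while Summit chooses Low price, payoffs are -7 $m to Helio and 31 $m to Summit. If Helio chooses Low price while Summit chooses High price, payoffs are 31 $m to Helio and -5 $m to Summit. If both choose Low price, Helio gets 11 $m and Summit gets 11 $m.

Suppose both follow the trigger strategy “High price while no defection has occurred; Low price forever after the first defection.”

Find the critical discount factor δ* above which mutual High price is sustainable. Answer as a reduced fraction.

13/20

For Helio: deviation gain 31−18 = 13, per-period punishment loss 18−11 = 7. IC gives δ ≥ 13/20.
For Summit: gain 1, loss 19 per period, so δ ≥ 1/20.
The tighter constraint is Helio's, so cooperation needs δ ≥ 13/20.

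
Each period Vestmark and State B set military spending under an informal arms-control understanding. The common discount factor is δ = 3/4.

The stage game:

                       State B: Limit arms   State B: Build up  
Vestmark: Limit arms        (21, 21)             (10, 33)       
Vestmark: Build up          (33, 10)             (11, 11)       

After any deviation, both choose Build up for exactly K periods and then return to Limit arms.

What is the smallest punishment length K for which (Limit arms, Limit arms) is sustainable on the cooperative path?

2

No profitable deviation requires (21−11)(δ+…+δ^K) ≥ 33−21, i.e. δ+…+δ^K ≥ 6/5 ≈ 1.2000.
With δ = 3/4, the partial sums are K=1: 0.7500, K=2: 1.3125.
K = 2 is the first length at which the sum reaches 1.2000.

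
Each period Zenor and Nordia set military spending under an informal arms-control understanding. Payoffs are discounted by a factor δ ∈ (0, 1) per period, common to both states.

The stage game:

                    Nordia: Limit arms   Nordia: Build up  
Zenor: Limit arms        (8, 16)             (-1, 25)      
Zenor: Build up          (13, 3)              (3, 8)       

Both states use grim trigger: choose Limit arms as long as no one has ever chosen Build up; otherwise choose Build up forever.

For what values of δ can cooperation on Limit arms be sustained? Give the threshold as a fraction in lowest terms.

Zenor: cooperation gives 8 each period; deviation gives 13 once then 3 forever.
  8/(1−δ) ≥ 13 + 3δ/(1−δ) ⇒ δ ≥ 5/10 = 1/2.
Nordia: cooperation gives 16 each period; deviation gives 25 once then 8 forever.
  δ ≥ 9/17.
Both must hold, so the binding constraint is Nordia's: δ ≥ 9/17.

9/17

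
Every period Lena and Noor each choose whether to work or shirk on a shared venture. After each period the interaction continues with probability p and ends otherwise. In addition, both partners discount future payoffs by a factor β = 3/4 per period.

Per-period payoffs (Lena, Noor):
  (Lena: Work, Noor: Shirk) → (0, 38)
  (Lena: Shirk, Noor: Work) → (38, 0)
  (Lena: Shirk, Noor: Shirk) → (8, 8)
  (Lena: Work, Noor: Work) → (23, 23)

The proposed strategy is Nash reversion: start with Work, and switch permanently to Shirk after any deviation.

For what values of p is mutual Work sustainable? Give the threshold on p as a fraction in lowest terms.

With continuation probability p and discount β, the effective per-period discount factor is βp.
Grim-trigger IC: βp ≥ (38−23)/(38−8) = 1/2.
So p ≥ (1/2)/(3/4) = 2/3.

2/3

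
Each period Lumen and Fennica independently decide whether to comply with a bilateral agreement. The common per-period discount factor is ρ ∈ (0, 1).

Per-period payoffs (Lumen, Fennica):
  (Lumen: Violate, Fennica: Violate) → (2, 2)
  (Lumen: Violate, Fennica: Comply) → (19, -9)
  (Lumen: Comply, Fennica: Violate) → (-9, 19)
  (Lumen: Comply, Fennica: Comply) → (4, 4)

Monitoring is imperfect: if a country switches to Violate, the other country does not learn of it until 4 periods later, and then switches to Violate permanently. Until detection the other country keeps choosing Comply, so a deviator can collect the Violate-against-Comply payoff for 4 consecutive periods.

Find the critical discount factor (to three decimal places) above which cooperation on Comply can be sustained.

0.969

The best deviation is to choose Violate for all 4 undetected periods, earning 19 each, then 2 forever once detected.
Deviation value: 19(1−ρ^4)/(1−ρ) + 2ρ^4/(1−ρ); cooperation value: 4/(1−ρ).
IC: 4 ≥ 19(1−ρ^4) + 2ρ^4 = 19 − 17ρ^4.
So ρ^4 ≥ 15/17, giving ρ ≥ (15/17)^(1/4) ≈ 0.969.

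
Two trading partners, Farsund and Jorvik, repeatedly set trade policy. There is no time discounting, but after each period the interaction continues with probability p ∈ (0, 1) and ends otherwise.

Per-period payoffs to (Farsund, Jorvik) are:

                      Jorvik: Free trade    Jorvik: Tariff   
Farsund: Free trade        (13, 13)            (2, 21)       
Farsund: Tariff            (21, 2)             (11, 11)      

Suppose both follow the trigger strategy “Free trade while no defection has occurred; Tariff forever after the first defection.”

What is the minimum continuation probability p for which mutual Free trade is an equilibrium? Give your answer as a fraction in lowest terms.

Expected cooperation value is 13 + p·13 + p²·13 + … = 13/(1−p); deviation gives 21 + p·11/(1−p).
13 ≥ 21(1−p) + 11p ⇒ 10p ≥ 8 ⇒ p ≥ 8/10 = 4/5.

4/5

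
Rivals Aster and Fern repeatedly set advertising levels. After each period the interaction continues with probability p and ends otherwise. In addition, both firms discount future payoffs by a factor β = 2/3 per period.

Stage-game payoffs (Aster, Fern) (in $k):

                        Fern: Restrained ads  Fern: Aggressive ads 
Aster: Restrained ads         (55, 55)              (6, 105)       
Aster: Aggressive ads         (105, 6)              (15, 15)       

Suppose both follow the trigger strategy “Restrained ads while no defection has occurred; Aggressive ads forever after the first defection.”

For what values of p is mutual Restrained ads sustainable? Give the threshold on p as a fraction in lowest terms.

With continuation probability p and discount β, the effective per-period discount factor is βp.
Grim-trigger IC: βp ≥ (105−55)/(105−15) = 5/9.
So p ≥ (5/9)/(2/3) = 5/6.

5/6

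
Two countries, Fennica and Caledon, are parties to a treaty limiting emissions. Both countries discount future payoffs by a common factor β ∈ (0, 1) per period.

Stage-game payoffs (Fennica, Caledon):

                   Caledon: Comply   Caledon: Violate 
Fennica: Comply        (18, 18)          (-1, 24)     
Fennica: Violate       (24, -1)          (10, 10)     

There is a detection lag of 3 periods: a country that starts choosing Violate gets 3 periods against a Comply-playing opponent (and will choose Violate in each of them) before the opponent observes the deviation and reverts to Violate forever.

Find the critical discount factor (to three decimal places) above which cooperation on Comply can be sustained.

0.754

The best deviation is to choose Violate for all 3 undetected periods, earning 24 each, then 10 forever once detected.
Deviation value: 24(1−β^3)/(1−β) + 10β^3/(1−β); cooperation value: 18/(1−β).
IC: 18 ≥ 24(1−β^3) + 10β^3 = 24 − 14β^3.
So β^3 ≥ 6/14 = 3/7, giving β ≥ (3/7)^(1/3) ≈ 0.754.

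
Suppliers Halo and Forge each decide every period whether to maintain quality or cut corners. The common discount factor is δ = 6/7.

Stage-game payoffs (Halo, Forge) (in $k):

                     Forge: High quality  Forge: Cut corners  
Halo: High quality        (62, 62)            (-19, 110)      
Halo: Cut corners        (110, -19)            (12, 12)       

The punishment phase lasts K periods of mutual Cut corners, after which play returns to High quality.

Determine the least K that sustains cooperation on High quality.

2

No profitable deviation requires (62−12)(δ+…+δ^K) ≥ 110−62, i.e. δ+…+δ^K ≥ 24/25 ≈ 0.9600.
With δ = 6/7, the partial sums are K=1: 0.8571, K=2: 1.5918.
K = 2 is the first length at which the sum reaches 0.9600.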